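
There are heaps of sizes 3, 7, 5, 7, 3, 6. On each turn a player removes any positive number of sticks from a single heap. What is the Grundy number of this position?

Nim-sum: 3 ⊕ 7 ⊕ 5 ⊕ 7 ⊕ 3 ⊕ 6 = 3.

3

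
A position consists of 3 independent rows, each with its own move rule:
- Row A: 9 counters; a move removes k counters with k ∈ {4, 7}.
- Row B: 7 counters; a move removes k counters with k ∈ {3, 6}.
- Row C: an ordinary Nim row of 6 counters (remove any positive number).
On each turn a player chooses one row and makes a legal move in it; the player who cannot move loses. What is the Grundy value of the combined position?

6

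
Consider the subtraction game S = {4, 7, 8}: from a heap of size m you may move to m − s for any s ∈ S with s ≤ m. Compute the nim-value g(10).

2

Build the Grundy sequence with g(k) = mex{g(k−s) : s ∈ {4, 7, 8}, s ≤ k}:
g(0) = mex{} = 0
g(1) = mex{} = 0
g(2) = mex{} = 0
g(3) = mex{} = 0
g(4) = mex{0} = 1
g(5) = mex{0} = 1
g(6) = mex{0} = 1
g(7) = mex{0} = 1
g(8) = mex{0,1} = 2
g(9) = mex{0,1} = 2
g(10) = mex{0,1} = 2
So g(10) = 2.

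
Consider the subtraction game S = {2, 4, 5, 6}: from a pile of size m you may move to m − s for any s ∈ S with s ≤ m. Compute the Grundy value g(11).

Build the Grundy sequence with g(k) = mex{g(k−s) : s ∈ {2, 4, 5, 6}, s ≤ k}:
g(0) = mex{} = 0
g(1) = mex{} = 0
g(2) = mex{0} = 1
g(3) = mex{0} = 1
g(4) = mex{0,1} = 2
g(5) = mex{0,1} = 2
g(6) = mex{0,1,2} = 3
g(7) = mex{0,1,2} = 3
g(8) = mex{1,2,3} = 0
g(9) = mex{1,2,3} = 0
g(10) = mex{0,2,3} = 1
g(11) = mex{0,2,3} = 1
So g(11) = 1.

1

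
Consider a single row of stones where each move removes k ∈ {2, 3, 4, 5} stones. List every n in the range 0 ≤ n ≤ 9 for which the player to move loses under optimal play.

0, 1, 7, 8

Compute g(0), g(1), … for moves {2, 3, 4, 5}:
k:     0  1  2  3  4  5  6  7  8  9
g(k):  0  0  1  1  2  2  3  0  0  1
The P-positions (g = 0) in 0..9 are 0, 1, 7, 8.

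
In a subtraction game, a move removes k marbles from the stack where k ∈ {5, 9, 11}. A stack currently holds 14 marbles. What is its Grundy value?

2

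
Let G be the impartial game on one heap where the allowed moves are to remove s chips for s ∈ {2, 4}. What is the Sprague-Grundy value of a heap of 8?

1

Compute g(0), g(1), … for moves {2, 4}:
g(0) = mex{} = 0
g(1) = mex{} = 0
g(2) = mex{0} = 1
g(3) = mex{0} = 1
g(4) = mex{0,1} = 2
g(5) = mex{0,1} = 2
g(6) = mex{1,2} = 0
g(7) = mex{1,2} = 0
g(8) = mex{0,2} = 1
So g(8) = 1.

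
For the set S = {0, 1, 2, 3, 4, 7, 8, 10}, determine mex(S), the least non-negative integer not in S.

5

The values 0, 1, 2, 3, 4 are all present; 5 is the first non-negative integer missing from the set.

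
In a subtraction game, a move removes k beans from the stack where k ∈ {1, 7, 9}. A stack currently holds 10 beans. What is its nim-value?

0

Compute g(0), g(1), … for moves {1, 7, 9}:
k:     0  1  2  3  4  5  6  7  8  9 10
g(k):  0  1  0  1  0  1  0  1  0  1  0
So g(10) = 0.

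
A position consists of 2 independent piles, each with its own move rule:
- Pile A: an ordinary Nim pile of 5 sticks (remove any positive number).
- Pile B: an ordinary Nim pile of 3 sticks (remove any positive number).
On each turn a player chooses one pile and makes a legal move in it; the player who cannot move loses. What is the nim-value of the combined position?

6

Pile A is a plain Nim pile of size 5, so its Grundy value is 5.
Pile B is a plain Nim pile of size 3, so its Grundy value is 3.
The value of a disjunctive sum is the nim-sum of the parts.
Combined value = 5 XOR 3 = 6.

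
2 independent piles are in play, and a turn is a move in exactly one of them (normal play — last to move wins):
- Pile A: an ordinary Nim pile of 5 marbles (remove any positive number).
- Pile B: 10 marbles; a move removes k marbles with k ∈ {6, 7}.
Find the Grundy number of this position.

Pile A is a plain Nim pile of size 5, so its Grundy value is 5.
Build the Grundy sequence for pile B with g(k) = mex{g(k−s) : s ∈ {6, 7}, s ≤ k}:
g(0) = mex{} = 0
g(1) = mex{} = 0
g(2) = mex{} = 0
g(3) = mex{} = 0
g(4) = mex{} = 0
g(5) = mex{} = 0
g(6) = mex{0} = 1
g(7) = mex{0} = 1
g(8) = mex{0} = 1
g(9) = mex{0} = 1
g(10) = mex{0} = 1
So g(10) = 1.
By the Sprague-Grundy theorem, the Grundy value of a sum of independent games is the XOR of the component values.
Combined value = 5 XOR 1 = 4.

4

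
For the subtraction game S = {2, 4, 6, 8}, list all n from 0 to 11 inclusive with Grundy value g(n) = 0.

0, 1, 10, 11

Build the Grundy sequence with g(k) = mex{g(k−s) : s ∈ {2, 4, 6, 8}, s ≤ k}:
g(0) = mex{} = 0
g(1) = mex{} = 0
g(2) = mex{0} = 1
g(3) = mex{0} = 1
g(4) = mex{0,1} = 2
g(5) = mex{0,1} = 2
g(6) = mex{0,1,2} = 3
g(7) = mex{0,1,2} = 3
g(8) = mex{0,1,2,3} = 4
g(9) = mex{0,1,2,3} = 4
g(10) = mex{1,2,3,4} = 0
g(11) = mex{1,2,3,4} = 0
The P-positions (g = 0) in 0..11 are 0, 1, 10, 11.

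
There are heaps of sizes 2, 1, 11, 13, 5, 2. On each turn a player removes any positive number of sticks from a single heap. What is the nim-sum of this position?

2

Nim-sum: 2 XOR 1 XOR 11 XOR 13 XOR 5 XOR 2 = 2.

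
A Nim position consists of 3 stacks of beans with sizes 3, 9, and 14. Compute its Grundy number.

Compute the nim-sum pairwise:
3 ^ 9 = 10
10 ^ 14 = 4

4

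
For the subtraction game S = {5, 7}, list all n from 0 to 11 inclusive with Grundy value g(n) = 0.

Compute g(0), g(1), … for moves {5, 7}:
g(0) = mex{} = 0
g(1) = mex{} = 0
g(2) = mex{} = 0
g(3) = mex{} = 0
g(4) = mex{} = 0
g(5) = mex{0} = 1
g(6) = mex{0} = 1
g(7) = mex{0} = 1
g(8) = mex{0} = 1
g(9) = mex{0} = 1
g(10) = mex{0,1} = 2
g(11) = mex{0,1} = 2
The P-positions (g = 0) in 0..11 are 0, 1, 2, 3, 4.

0, 1, 2, 3, 4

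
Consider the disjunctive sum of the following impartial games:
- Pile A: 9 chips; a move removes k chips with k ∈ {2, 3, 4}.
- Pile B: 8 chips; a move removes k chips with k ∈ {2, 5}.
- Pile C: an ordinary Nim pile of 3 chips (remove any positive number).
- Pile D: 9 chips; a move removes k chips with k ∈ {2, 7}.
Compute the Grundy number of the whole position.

2

Grundy values for pile A (subtraction set {2, 3, 4}):
k:     0  1  2  3  4  5  6  7  8  9
g(k):  0  0  1  1  2  2  0  0  1  1
So g(9) = 1.
Grundy values for pile B (subtraction set {2, 5}):
g(0) = mex{} = 0
g(1) = mex{} = 0
g(2) = mex{0} = 1
g(3) = mex{0} = 1
g(4) = mex{1} = 0
g(5) = mex{0,1} = 2
g(6) = mex{0} = 1
g(7) = mex{1,2} = 0
g(8) = mex{1} = 0
So g(8) = 0.
Pile C is a plain Nim pile of size 3, so its Grundy value is 3.
For pile D, compute g(0), g(1), … with moves {2, 7}:
g(0) = mex{} = 0
g(1) = mex{} = 0
g(2) = mex{0} = 1
g(3) = mex{0} = 1
g(4) = mex{1} = 0
g(5) = mex{1} = 0
g(6) = mex{0} = 1
g(7) = mex{0} = 1
g(8) = mex{0,1} = 2
g(9) = mex{1} = 0
So g(9) = 0.
By the Sprague-Grundy theorem, the Grundy value of a sum of independent games is the XOR of the component values.
Combined value = 1 XOR 0 XOR 3 XOR 0 = 2.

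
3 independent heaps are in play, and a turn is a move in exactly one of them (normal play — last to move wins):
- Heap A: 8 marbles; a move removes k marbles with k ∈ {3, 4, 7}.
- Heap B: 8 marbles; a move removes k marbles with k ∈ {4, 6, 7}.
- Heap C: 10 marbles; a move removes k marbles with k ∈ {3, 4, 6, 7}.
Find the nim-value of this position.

0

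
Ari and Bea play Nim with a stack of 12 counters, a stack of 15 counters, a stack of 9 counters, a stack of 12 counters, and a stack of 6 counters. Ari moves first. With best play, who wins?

Bea wins

Compute the nim-sum pairwise:
12 ⊕ 15 = 3
3 ⊕ 9 = 10
10 ⊕ 12 = 6
6 ⊕ 6 = 0
The nim-sum is 0, so this is a P-position: the player to move is in a losing position under optimal play; Ari is about to move from it and so loses — Bea wins.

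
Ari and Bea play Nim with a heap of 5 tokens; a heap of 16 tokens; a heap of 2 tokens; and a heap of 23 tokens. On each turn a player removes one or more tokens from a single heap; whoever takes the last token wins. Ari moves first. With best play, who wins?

Compute the nim-sum pairwise:
5 ^ 16 = 21
21 ^ 2 = 23
23 ^ 23 = 0
The nim-sum is 0, so this is a P-position: the player to move is in a losing position under optimal play; Ari is about to move from it and so loses — Bea wins.

Bea wins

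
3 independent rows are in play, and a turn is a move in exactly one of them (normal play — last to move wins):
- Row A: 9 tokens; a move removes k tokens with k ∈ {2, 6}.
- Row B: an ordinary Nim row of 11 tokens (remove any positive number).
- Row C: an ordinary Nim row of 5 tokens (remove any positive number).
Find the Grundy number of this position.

For row A, compute g(0), g(1), … with moves {2, 6}:
k:     0  1  2  3  4  5  6  7  8  9
g(k):  0  0  1  1  0  0  1  1  0  0
So g(9) = 0.
Row B is a plain Nim row of size 11, so its Grundy value is 11.
Row C is a plain Nim row of size 5, so its Grundy value is 5.
The value of a disjunctive sum is the nim-sum of the parts.
Combined value = 0 ⊕ 11 ⊕ 5 = 14.

14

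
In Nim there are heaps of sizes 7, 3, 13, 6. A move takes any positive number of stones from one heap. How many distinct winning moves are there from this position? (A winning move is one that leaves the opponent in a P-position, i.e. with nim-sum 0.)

Compute the nim-sum pairwise:
7 ⊕ 3 = 4
4 ⊕ 13 = 9
9 ⊕ 6 = 15
The overall nim-sum is X = 15. A heap of size p has a winning move iff p XOR X < p (reduce it to p XOR X).
  7: 7 XOR 15 = 8 ≥ 7 — no move.
  3: 3 XOR 15 = 12 ≥ 3 — no move.
  13: 13 XOR 15 = 2 < 13 — winning move (to 2).
  6: 6 XOR 15 = 9 ≥ 6 — no move.
That gives 1 winning move.

1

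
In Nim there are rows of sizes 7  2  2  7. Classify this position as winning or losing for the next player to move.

In binary:
  111  (7)
  010  (2)
  010  (2)
  111  (7)
  ---
  000  (0)
The nim-sum is 0, so this is a P-position: the player to move is in a losing position under optimal play.

Losing position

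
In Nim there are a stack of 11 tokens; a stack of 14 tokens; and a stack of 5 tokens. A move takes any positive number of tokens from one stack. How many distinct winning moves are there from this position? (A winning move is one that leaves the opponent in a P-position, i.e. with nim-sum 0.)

0

Nim-sum: 11 XOR 14 XOR 5 = 0.
The nim-sum is already 0, so every move leaves a nonzero nim-sum — there are no winning moves.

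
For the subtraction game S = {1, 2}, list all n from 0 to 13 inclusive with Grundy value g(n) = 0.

0, 3, 6, 9, 12

Compute g(0), g(1), … for moves {1, 2}:
k:     0  1  2  3  4  5  6  7  8  9 10 11 12 13
g(k):  0  1  2  0  1  2  0  1  2  0  1  2  0  1
The P-positions (g = 0) in 0..13 are 0, 3, 6, 9, 12.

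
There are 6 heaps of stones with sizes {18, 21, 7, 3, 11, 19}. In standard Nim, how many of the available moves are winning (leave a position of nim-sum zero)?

In binary:
  10010  (18)
  10101  (21)
  00111  (7)
  00011  (3)
  01011  (11)
  10011  (19)
  -----
  11011  (27)
The overall nim-sum is X = 27. A heap of size p has a winning move iff p XOR X < p (reduce it to p XOR X).
  18: 18 XOR 27 = 9 < 18 — winning move (to 9).
  21: 21 XOR 27 = 14 < 21 — winning move (to 14).
  7: 7 XOR 27 = 28 ≥ 7 — no move.
  3: 3 XOR 27 = 24 ≥ 3 — no move.
  11: 11 XOR 27 = 16 ≥ 11 — no move.
  19: 19 XOR 27 = 8 < 19 — winning move (to 8).
That gives 3 winning moves.

3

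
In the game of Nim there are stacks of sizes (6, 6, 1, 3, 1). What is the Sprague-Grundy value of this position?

3

Write each in binary and XOR column by column:
  110  (6)
  110  (6)
  001  (1)
  011  (3)
  001  (1)
  ---
  011  (3)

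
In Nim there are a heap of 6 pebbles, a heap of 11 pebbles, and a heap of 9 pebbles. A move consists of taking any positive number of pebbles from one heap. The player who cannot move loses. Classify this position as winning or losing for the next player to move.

Compute the nim-sum pairwise:
6 XOR 11 = 13
13 XOR 9 = 4
The nim-sum is 4 ≠ 0, so this is an N-position: the player to move can win.

Winning position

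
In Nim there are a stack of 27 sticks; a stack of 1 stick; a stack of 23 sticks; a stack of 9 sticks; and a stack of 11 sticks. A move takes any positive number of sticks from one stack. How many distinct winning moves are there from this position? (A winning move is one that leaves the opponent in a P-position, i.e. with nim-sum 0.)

Bitwise XOR of the heap sizes:
  11011  (27)
  00001  (1)
  10111  (23)
  01001  (9)
  01011  (11)
  -----
  01111  (15)
The overall nim-sum is X = 15. A stack of size p has a winning move iff p XOR X < p (reduce it to p XOR X).
  27: 27 XOR 15 = 20 < 27 — winning move (to 20).
  1: 1 XOR 15 = 14 ≥ 1 — no move.
  23: 23 XOR 15 = 24 ≥ 23 — no move.
  9: 9 XOR 15 = 6 < 9 — winning move (to 6).
  11: 11 XOR 15 = 4 < 11 — winning move (to 4).
That gives 3 winning moves.

3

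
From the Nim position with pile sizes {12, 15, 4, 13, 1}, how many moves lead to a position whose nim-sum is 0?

3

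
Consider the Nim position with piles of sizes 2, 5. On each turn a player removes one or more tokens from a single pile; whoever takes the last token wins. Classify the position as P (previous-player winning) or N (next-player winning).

Nim-sum: 2 ^ 5 = 7.
The nim-sum is 7 ≠ 0, so this is an N-position: the player to move can win.

N-position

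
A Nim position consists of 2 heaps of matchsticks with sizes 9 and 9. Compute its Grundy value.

0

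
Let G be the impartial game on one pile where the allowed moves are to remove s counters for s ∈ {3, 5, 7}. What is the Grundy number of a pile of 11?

0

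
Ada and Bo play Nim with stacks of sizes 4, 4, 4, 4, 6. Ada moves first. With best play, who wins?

Compute the nim-sum pairwise:
4 ⊕ 4 = 0
0 ⊕ 4 = 4
4 ⊕ 4 = 0
0 ⊕ 6 = 6
The nim-sum is 6 ≠ 0, so this is an N-position: the player to move can win; Ada has a winning move.

Ada wins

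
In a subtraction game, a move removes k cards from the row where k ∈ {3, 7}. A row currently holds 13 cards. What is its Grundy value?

1

Build the Grundy sequence with g(k) = mex{g(k−s) : s ∈ {3, 7}, s ≤ k}:
g(0) = mex{} = 0
g(1) = mex{} = 0
g(2) = mex{} = 0
g(3) = mex{0} = 1
g(4) = mex{0} = 1
g(5) = mex{0} = 1
g(6) = mex{1} = 0
g(7) = mex{0,1} = 2
g(8) = mex{0,1} = 2
g(9) = mex{0} = 1
g(10) = mex{1,2} = 0
g(11) = mex{1,2} = 0
g(12) = mex{1} = 0
g(13) = mex{0} = 1
So g(13) = 1.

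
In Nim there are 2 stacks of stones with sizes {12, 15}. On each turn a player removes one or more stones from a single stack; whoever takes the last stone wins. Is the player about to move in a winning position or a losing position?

Compute the nim-sum pairwise:
12 ^ 15 = 3
The nim-sum is 3 ≠ 0, so this is an N-position: the player to move can win.

Winning position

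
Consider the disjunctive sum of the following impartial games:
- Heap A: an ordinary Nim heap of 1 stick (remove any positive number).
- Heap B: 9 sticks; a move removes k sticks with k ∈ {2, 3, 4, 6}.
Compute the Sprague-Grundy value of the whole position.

Heap A is a plain Nim heap of size 1, so its Grundy value is 1.
Build the Grundy sequence for heap B with g(k) = mex{g(k−s) : s ∈ {2, 3, 4, 6}, s ≤ k}:
k:     0  1  2  3  4  5  6  7  8  9
g(k):  0  0  1  1  2  2  3  3  0  0
So g(9) = 0.
The value of a disjunctive sum is the nim-sum of the parts.
Combined value = 1 ⊕ 0 = 1.

1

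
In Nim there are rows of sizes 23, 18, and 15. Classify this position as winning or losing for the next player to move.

Winning position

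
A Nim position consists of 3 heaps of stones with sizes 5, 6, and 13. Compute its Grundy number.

14

Compute the nim-sum pairwise:
5 ⊕ 6 = 3
3 ⊕ 13 = 14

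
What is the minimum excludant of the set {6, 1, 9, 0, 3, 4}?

2

The values 0, 1 are all present; 2 is the first non-negative integer missing from the set.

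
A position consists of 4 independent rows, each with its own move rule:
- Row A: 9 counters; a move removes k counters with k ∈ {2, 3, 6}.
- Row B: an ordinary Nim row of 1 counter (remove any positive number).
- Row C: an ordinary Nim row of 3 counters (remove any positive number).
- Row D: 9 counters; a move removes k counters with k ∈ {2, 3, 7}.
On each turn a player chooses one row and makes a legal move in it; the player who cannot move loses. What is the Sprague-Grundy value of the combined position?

For row A, compute g(0), g(1), … with moves {2, 3, 6}:
k:     0  1  2  3  4  5  6  7  8  9
g(k):  0  0  1  1  2  0  3  1  2  0
So g(9) = 0.
Row B is a plain Nim row of size 1, so its Grundy value is 1.
Row C is a plain Nim row of size 3, so its Grundy value is 3.
Grundy values for row D (subtraction set {2, 3, 7}):
g(0) = mex{} = 0
g(1) = mex{} = 0
g(2) = mex{0} = 1
g(3) = mex{0} = 1
g(4) = mex{0,1} = 2
g(5) = mex{1} = 0
g(6) = mex{1,2} = 0
g(7) = mex{0,2} = 1
g(8) = mex{0} = 1
g(9) = mex{0,1} = 2
So g(9) = 2.
By the Sprague-Grundy theorem, the Grundy value of a sum of independent games is the XOR of the component values.
Combined value = 0 ⊕ 1 ⊕ 3 ⊕ 2 = 0.

0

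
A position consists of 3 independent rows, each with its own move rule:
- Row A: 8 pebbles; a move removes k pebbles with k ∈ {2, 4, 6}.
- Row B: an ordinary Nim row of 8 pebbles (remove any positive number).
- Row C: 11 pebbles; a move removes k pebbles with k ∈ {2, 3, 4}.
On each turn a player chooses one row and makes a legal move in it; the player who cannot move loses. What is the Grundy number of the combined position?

Grundy values for row A (subtraction set {2, 4, 6}):
g(0) = mex{} = 0
g(1) = mex{} = 0
g(2) = mex{0} = 1
g(3) = mex{0} = 1
g(4) = mex{0,1} = 2
g(5) = mex{0,1} = 2
g(6) = mex{0,1,2} = 3
g(7) = mex{0,1,2} = 3
g(8) = mex{1,2,3} = 0
So g(8) = 0.
Row B is a plain Nim row of size 8, so its Grundy value is 8.
Build the Grundy sequence for row C with g(k) = mex{g(k−s) : s ∈ {2, 3, 4}, s ≤ k}:
k:     0  1  2  3  4  5  6  7  8  9 10 11
g(k):  0  0  1  1  2  2  0  0  1  1  2  2
So g(11) = 2.
By the Sprague-Grundy theorem, the Grundy value of a sum of independent games is the XOR of the component values.
Combined value = 0 XOR 8 XOR 2 = 10.

10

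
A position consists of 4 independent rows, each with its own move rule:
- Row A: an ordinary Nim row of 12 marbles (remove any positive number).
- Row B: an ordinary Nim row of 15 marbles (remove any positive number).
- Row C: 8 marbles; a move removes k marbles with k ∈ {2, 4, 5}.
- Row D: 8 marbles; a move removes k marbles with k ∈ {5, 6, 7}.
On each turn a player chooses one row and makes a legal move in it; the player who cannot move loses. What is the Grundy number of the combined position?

Row A is a plain Nim row of size 12, so its Grundy value is 12.
Row B is a plain Nim row of size 15, so its Grundy value is 15.
For row C, compute g(0), g(1), … with moves {2, 4, 5}:
k:     0  1  2  3  4  5  6  7  8
g(k):  0  0  1  1  2  2  3  0  0
So g(8) = 0.
For row D, compute g(0), g(1), … with moves {5, 6, 7}:
g(0) = mex{} = 0
g(1) = mex{} = 0
g(2) = mex{} = 0
g(3) = mex{} = 0
g(4) = mex{} = 0
g(5) = mex{0} = 1
g(6) = mex{0} = 1
g(7) = mex{0} = 1
g(8) = mex{0} = 1
So g(8) = 1.
By the Sprague-Grundy theorem, the Grundy value of a sum of independent games is the XOR of the component values.
Combined value = 12 XOR 15 XOR 0 XOR 1 = 2.

2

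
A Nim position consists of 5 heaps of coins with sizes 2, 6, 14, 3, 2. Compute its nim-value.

Nim-sum: 2 ^ 6 ^ 14 ^ 3 ^ 2 = 11.

11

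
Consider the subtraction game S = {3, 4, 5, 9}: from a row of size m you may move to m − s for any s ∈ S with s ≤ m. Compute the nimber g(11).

Grundy values for subtraction set {3, 4, 5, 9}:
k:     0  1  2  3  4  5  6  7  8  9 10 11
g(k):  0  0  0  1  1  1  2  2  0  3  3  1
So g(11) = 1.

1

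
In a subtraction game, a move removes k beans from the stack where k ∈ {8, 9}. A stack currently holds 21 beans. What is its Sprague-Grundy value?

0

Build the Grundy sequence with g(k) = mex{g(k−s) : s ∈ {8, 9}, s ≤ k}:
k:     0  1  2  3  4  5  6  7  8  9 10 11 12 13 14 15 16 17 18 19 20 21
g(k):  0  0  0  0  0  0  0  0  1  1  1  1  1  1  1  1  2  0  0  0  0  0
So g(21) = 0.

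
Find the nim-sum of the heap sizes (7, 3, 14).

10

Compute the nim-sum pairwise:
7 XOR 3 = 4
4 XOR 14 = 10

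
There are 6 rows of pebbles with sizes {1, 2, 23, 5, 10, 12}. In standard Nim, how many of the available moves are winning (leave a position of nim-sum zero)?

1

Nim-sum: 1 ⊕ 2 ⊕ 23 ⊕ 5 ⊕ 10 ⊕ 12 = 23.
The overall nim-sum is X = 23. A row of size p has a winning move iff p XOR X < p (reduce it to p XOR X).
  1: 1 XOR 23 = 22 ≥ 1 — no move.
  2: 2 XOR 23 = 21 ≥ 2 — no move.
  23: 23 XOR 23 = 0 < 23 — winning move (to 0).
  5: 5 XOR 23 = 18 ≥ 5 — no move.
  10: 10 XOR 23 = 29 ≥ 10 — no move.
  12: 12 XOR 23 = 27 ≥ 12 — no move.
That gives 1 winning move.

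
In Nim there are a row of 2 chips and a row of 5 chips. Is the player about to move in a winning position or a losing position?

Winning position

Write each in binary and XOR column by column:
  010  (2)
  101  (5)
  ---
  111  (7)
The nim-sum is 7 ≠ 0, so this is an N-position: the player to move can win.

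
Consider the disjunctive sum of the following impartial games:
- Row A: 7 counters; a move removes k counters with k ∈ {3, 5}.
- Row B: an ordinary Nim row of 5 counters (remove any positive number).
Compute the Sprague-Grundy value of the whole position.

Build the Grundy sequence for row A with g(k) = mex{g(k−s) : s ∈ {3, 5}, s ≤ k}:
k:     0  1  2  3  4  5  6  7
g(k):  0  0  0  1  1  1  2  2
So g(7) = 2.
Row B is a plain Nim row of size 5, so its Grundy value is 5.
The value of a disjunctive sum is the nim-sum of the parts.
Combined value = 2 XOR 5 = 7.

7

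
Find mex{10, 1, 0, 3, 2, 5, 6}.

The values 0, 1, 2, 3 are all present; 4 is the first non-negative integer missing from the set.

4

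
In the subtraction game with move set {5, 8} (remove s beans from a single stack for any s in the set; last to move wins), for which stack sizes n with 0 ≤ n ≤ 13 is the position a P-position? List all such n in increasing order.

Build the Grundy sequence with g(k) = mex{g(k−s) : s ∈ {5, 8}, s ≤ k}:
k:     0  1  2  3  4  5  6  7  8  9 10 11 12 13
g(k):  0  0  0  0  0  1  1  1  1  1  2  2  2  0
The P-positions (g = 0) in 0..13 are 0, 1, 2, 3, 4, 13.

0, 1, 2, 3, 4, 13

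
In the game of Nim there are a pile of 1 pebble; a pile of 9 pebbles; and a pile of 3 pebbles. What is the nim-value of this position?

Compute the nim-sum pairwise:
1 ^ 9 = 8
8 ^ 3 = 11

11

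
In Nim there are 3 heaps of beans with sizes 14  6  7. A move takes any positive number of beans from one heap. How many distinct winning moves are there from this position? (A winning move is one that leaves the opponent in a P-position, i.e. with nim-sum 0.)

Nim-sum: 14 XOR 6 XOR 7 = 15.
The overall nim-sum is X = 15. A heap of size p has a winning move iff p XOR X < p (reduce it to p XOR X).
  14: 14 XOR 15 = 1 < 14 — winning move (to 1).
  6: 6 XOR 15 = 9 ≥ 6 — no move.
  7: 7 XOR 15 = 8 ≥ 7 — no move.
That gives 1 winning move.

1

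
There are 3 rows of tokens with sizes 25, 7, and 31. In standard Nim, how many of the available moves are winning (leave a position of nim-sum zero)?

Nim-sum: 25 XOR 7 XOR 31 = 1.
The overall nim-sum is X = 1. A row of size p has a winning move iff p XOR X < p (reduce it to p XOR X).
  25: 25 XOR 1 = 24 < 25 — winning move (to 24).
  7: 7 XOR 1 = 6 < 7 — winning move (to 6).
  31: 31 XOR 1 = 30 < 31 — winning move (to 30).
That gives 3 winning moves.

3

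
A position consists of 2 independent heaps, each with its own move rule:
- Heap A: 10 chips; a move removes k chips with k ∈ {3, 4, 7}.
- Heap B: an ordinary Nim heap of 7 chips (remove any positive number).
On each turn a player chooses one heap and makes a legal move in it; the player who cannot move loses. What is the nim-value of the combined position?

7

Build the Grundy sequence for heap A with g(k) = mex{g(k−s) : s ∈ {3, 4, 7}, s ≤ k}:
g(0) = mex{} = 0
g(1) = mex{} = 0
g(2) = mex{} = 0
g(3) = mex{0} = 1
g(4) = mex{0} = 1
g(5) = mex{0} = 1
g(6) = mex{0,1} = 2
g(7) = mex{0,1} = 2
g(8) = mex{0,1} = 2
g(9) = mex{0,1,2} = 3
g(10) = mex{1,2} = 0
So g(10) = 0.
Heap B is a plain Nim heap of size 7, so its Grundy value is 7.
The value of a disjunctive sum is the nim-sum of the parts.
Combined value = 0 ⊕ 7 = 7.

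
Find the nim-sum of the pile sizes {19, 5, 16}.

6

Nim-sum: 19 ^ 5 ^ 16 = 6.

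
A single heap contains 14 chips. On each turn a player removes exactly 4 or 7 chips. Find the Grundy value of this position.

Compute g(0), g(1), … for moves {4, 7}:
g(0) = mex{} = 0
g(1) = mex{} = 0
g(2) = mex{} = 0
g(3) = mex{} = 0
g(4) = mex{0} = 1
g(5) = mex{0} = 1
g(6) = mex{0} = 1
g(7) = mex{0} = 1
g(8) = mex{0,1} = 2
g(9) = mex{0,1} = 2
g(10) = mex{0,1} = 2
g(11) = mex{1} = 0
g(12) = mex{1,2} = 0
g(13) = mex{1,2} = 0
g(14) = mex{1,2} = 0
So g(14) = 0.

0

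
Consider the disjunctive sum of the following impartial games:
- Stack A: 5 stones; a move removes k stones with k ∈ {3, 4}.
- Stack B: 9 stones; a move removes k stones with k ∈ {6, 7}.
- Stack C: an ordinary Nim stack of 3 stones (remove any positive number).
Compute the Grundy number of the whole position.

3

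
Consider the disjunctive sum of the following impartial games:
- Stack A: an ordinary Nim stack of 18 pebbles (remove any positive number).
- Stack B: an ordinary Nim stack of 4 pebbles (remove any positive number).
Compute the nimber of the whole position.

22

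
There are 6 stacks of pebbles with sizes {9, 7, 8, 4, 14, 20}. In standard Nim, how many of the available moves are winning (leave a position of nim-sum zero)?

1

Nim-sum: 9 XOR 7 XOR 8 XOR 4 XOR 14 XOR 20 = 24.
The overall nim-sum is X = 24. A stack of size p has a winning move iff p XOR X < p (reduce it to p XOR X).
  9: 9 XOR 24 = 17 ≥ 9 — no move.
  7: 7 XOR 24 = 31 ≥ 7 — no move.
  8: 8 XOR 24 = 16 ≥ 8 — no move.
  4: 4 XOR 24 = 28 ≥ 4 — no move.
  14: 14 XOR 24 = 22 ≥ 14 — no move.
  20: 20 XOR 24 = 12 < 20 — winning move (to 12).
That gives 1 winning move.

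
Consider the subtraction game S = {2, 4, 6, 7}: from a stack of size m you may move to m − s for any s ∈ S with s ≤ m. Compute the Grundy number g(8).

4

Build the Grundy sequence with g(k) = mex{g(k−s) : s ∈ {2, 4, 6, 7}, s ≤ k}:
g(0) = mex{} = 0
g(1) = mex{} = 0
g(2) = mex{0} = 1
g(3) = mex{0} = 1
g(4) = mex{0,1} = 2
g(5) = mex{0,1} = 2
g(6) = mex{0,1,2} = 3
g(7) = mex{0,1,2} = 3
g(8) = mex{0,1,2,3} = 4
So g(8) = 4.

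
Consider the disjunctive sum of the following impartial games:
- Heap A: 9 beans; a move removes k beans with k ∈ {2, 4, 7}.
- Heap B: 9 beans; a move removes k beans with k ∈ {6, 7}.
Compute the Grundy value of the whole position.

Grundy values for heap A (subtraction set {2, 4, 7}):
k:     0  1  2  3  4  5  6  7  8  9
g(k):  0  0  1  1  2  2  0  3  1  0
So g(9) = 0.
Build the Grundy sequence for heap B with g(k) = mex{g(k−s) : s ∈ {6, 7}, s ≤ k}:
k:     0  1  2  3  4  5  6  7  8  9
g(k):  0  0  0  0  0  0  1  1  1  1
So g(9) = 1.
By the Sprague-Grundy theorem, the Grundy value of a sum of independent games is the XOR of the component values.
Combined value = 0 XOR 1 = 1.

1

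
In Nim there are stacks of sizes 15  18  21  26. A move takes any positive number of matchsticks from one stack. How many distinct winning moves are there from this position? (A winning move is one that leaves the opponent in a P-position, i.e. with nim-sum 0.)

3

Compute the nim-sum pairwise:
15 XOR 18 = 29
29 XOR 21 = 8
8 XOR 26 = 18
The overall nim-sum is X = 18. A stack of size p has a winning move iff p XOR X < p (reduce it to p XOR X).
  15: 15 XOR 18 = 29 ≥ 15 — no move.
  18: 18 XOR 18 = 0 < 18 — winning move (to 0).
  21: 21 XOR 18 = 7 < 21 — winning move (to 7).
  26: 26 XOR 18 = 8 < 26 — winning move (to 8).
That gives 3 winning moves.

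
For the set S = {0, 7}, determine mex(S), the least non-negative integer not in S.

1

0 is in the set but 1 is not, so the mex is 1.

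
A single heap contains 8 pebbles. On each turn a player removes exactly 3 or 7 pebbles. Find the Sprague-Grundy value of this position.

Compute g(0), g(1), … for moves {3, 7}:
k:     0  1  2  3  4  5  6  7  8
g(k):  0  0  0  1  1  1  0  2  2
So g(8) = 2.

2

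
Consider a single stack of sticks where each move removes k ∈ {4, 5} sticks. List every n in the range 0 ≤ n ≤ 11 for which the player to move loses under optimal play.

0, 1, 2, 3, 9, 10, 11

Build the Grundy sequence with g(k) = mex{g(k−s) : s ∈ {4, 5}, s ≤ k}:
g(0) = mex{} = 0
g(1) = mex{} = 0
g(2) = mex{} = 0
g(3) = mex{} = 0
g(4) = mex{0} = 1
g(5) = mex{0} = 1
g(6) = mex{0} = 1
g(7) = mex{0} = 1
g(8) = mex{0,1} = 2
g(9) = mex{1} = 0
g(10) = mex{1} = 0
g(11) = mex{1} = 0
The P-positions (g = 0) in 0..11 are 0, 1, 2, 3, 9, 10, 11.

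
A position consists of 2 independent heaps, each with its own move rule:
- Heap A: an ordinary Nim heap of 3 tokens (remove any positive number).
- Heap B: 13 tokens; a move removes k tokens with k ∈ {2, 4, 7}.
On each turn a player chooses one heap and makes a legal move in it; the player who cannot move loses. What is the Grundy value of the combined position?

Heap A is a plain Nim heap of size 3, so its Grundy value is 3.
Grundy values for heap B (subtraction set {2, 4, 7}):
g(0) = mex{} = 0
g(1) = mex{} = 0
g(2) = mex{0} = 1
g(3) = mex{0} = 1
g(4) = mex{0,1} = 2
g(5) = mex{0,1} = 2
g(6) = mex{1,2} = 0
g(7) = mex{0,1,2} = 3
g(8) = mex{0,2} = 1
g(9) = mex{1,2,3} = 0
g(10) = mex{0,1} = 2
g(11) = mex{0,2,3} = 1
g(12) = mex{1,2} = 0
g(13) = mex{0,1} = 2
So g(13) = 2.
The value of a disjunctive sum is the nim-sum of the parts.
Combined value = 3 XOR 2 = 1.

1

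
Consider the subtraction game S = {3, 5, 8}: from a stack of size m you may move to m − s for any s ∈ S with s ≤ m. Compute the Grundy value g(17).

Compute g(0), g(1), … for moves {3, 5, 8}:
k:     0  1  2  3  4  5  6  7  8  9 10 11 12 13 14 15 16 17
g(k):  0  0  0  1  1  1  2  2  2  3  3  0  0  0  1  1  1  2
So g(17) = 2.

2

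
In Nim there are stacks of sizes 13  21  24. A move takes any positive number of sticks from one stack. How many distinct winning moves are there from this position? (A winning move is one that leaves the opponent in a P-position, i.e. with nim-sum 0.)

Bitwise XOR of the heap sizes:
  01101  (13)
  10101  (21)
  11000  (24)
  -----
  00000  (0)
The nim-sum is already 0, so every move leaves a nonzero nim-sum — there are no winning moves.

0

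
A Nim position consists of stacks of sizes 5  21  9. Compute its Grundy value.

Compute the nim-sum pairwise:
5 ⊕ 21 = 16
16 ⊕ 9 = 25

25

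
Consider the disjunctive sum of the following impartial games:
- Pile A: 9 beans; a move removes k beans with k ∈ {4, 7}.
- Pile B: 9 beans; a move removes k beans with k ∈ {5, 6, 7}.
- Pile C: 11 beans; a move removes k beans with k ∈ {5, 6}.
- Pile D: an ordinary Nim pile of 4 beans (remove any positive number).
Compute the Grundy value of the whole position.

7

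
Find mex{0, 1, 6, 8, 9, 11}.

2

The values 0, 1 are all present; 2 is the first non-negative integer missing from the set.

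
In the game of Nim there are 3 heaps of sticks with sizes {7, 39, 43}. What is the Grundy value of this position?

11

Bitwise XOR of the heap sizes:
  000111  (7)
  100111  (39)
  101011  (43)
  ------
  001011  (11)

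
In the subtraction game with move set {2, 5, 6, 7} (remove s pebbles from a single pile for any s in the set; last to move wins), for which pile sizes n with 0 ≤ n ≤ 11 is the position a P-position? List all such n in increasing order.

0, 1, 4

Compute g(0), g(1), … for moves {2, 5, 6, 7}:
g(0) = mex{} = 0
g(1) = mex{} = 0
g(2) = mex{0} = 1
g(3) = mex{0} = 1
g(4) = mex{1} = 0
g(5) = mex{0,1} = 2
g(6) = mex{0} = 1
g(7) = mex{0,1,2} = 3
g(8) = mex{0,1} = 2
g(9) = mex{0,1,3} = 2
g(10) = mex{0,1,2} = 3
g(11) = mex{0,1,2} = 3
The P-positions (g = 0) in 0..11 are 0, 1, 4.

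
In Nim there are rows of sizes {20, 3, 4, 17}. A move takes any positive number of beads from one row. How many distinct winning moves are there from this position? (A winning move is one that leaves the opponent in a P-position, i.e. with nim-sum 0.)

1

In binary:
  10100  (20)
  00011  (3)
  00100  (4)
  10001  (17)
  -----
  00010  (2)
The overall nim-sum is X = 2. A row of size p has a winning move iff p XOR X < p (reduce it to p XOR X).
  20: 20 XOR 2 = 22 ≥ 20 — no move.
  3: 3 XOR 2 = 1 < 3 — winning move (to 1).
  4: 4 XOR 2 = 6 ≥ 4 — no move.
  17: 17 XOR 2 = 19 ≥ 17 — no move.
That gives 1 winning move.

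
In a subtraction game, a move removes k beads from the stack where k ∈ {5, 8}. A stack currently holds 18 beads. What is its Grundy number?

Grundy values for subtraction set {5, 8}:
k:     0  1  2  3  4  5  6  7  8  9 10 11 12 13 14 15 16 17 18
g(k):  0  0  0  0  0  1  1  1  1  1  2  2  2  0  0  0  0  0  1
So g(18) = 1.

1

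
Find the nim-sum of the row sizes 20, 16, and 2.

6

Nim-sum: 20 ^ 16 ^ 2 = 6.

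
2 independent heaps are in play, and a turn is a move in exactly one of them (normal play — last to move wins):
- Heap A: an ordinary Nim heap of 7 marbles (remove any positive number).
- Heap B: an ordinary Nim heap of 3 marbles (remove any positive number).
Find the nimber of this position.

Heap A is a plain Nim heap of size 7, so its Grundy value is 7.
Heap B is a plain Nim heap of size 3, so its Grundy value is 3.
The value of a disjunctive sum is the nim-sum of the parts.
Combined value = 7 ⊕ 3 = 4.

4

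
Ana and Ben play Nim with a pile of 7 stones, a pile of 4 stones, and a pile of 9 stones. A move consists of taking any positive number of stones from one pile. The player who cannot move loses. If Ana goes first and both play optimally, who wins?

Write each in binary and XOR column by column:
  0111  (7)
  0100  (4)
  1001  (9)
  ----
  1010  (10)
The nim-sum is 10 ≠ 0, so this is an N-position: the player to move can win; Ana has a winning move.

Ana wins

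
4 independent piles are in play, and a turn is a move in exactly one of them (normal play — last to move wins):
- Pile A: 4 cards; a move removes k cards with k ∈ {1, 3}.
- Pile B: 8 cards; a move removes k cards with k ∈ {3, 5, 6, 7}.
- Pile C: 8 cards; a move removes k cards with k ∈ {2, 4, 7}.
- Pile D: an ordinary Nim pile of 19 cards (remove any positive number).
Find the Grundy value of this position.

16

Build the Grundy sequence for pile A with g(k) = mex{g(k−s) : s ∈ {1, 3}, s ≤ k}:
k:     0  1  2  3  4
g(k):  0  1  0  1  0
So g(4) = 0.
For pile B, compute g(0), g(1), … with moves {3, 5, 6, 7}:
k:     0  1  2  3  4  5  6  7  8
g(k):  0  0  0  1  1  1  2  2  2
So g(8) = 2.
Build the Grundy sequence for pile C with g(k) = mex{g(k−s) : s ∈ {2, 4, 7}, s ≤ k}:
g(0) = mex{} = 0
g(1) = mex{} = 0
g(2) = mex{0} = 1
g(3) = mex{0} = 1
g(4) = mex{0,1} = 2
g(5) = mex{0,1} = 2
g(6) = mex{1,2} = 0
g(7) = mex{0,1,2} = 3
g(8) = mex{0,2} = 1
So g(8) = 1.
Pile D is a plain Nim pile of size 19, so its Grundy value is 19.
The value of a disjunctive sum is the nim-sum of the parts.
Combined value = 0 XOR 2 XOR 1 XOR 19 = 16.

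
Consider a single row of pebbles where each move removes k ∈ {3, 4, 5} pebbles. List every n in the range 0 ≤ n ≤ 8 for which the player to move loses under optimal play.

0, 1, 2, 8

Compute g(0), g(1), … for moves {3, 4, 5}:
g(0) = mex{} = 0
g(1) = mex{} = 0
g(2) = mex{} = 0
g(3) = mex{0} = 1
g(4) = mex{0} = 1
g(5) = mex{0} = 1
g(6) = mex{0,1} = 2
g(7) = mex{0,1} = 2
g(8) = mex{1} = 0
The P-positions (g = 0) in 0..8 are 0, 1, 2, 8.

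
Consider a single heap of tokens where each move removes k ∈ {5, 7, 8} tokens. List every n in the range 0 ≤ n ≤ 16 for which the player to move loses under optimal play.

0, 1, 2, 3, 4, 13, 14, 15, 16

Compute g(0), g(1), … for moves {5, 7, 8}:
k:     0  1  2  3  4  5  6  7  8  9 10 11 12 13 14 15 16
g(k):  0  0  0  0  0  1  1  1  1  1  2  2  2  0  0  0  0
The P-positions (g = 0) in 0..16 are 0, 1, 2, 3, 4, 13, 14, 15, 16.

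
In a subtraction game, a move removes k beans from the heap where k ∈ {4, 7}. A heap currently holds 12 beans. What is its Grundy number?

Build the Grundy sequence with g(k) = mex{g(k−s) : s ∈ {4, 7}, s ≤ k}:
g(0) = mex{} = 0
g(1) = mex{} = 0
g(2) = mex{} = 0
g(3) = mex{} = 0
g(4) = mex{0} = 1
g(5) = mex{0} = 1
g(6) = mex{0} = 1
g(7) = mex{0} = 1
g(8) = mex{0,1} = 2
g(9) = mex{0,1} = 2
g(10) = mex{0,1} = 2
g(11) = mex{1} = 0
g(12) = mex{1,2} = 0
So g(12) = 0.

0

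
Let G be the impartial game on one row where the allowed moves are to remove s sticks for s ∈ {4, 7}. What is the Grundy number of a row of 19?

Build the Grundy sequence with g(k) = mex{g(k−s) : s ∈ {4, 7}, s ≤ k}:
k:     0  1  2  3  4  5  6  7  8  9 10 11 12 13 14 15 16 17 18 19
g(k):  0  0  0  0  1  1  1  1  2  2  2  0  0  0  0  1  1  1  1  2
So g(19) = 2.

2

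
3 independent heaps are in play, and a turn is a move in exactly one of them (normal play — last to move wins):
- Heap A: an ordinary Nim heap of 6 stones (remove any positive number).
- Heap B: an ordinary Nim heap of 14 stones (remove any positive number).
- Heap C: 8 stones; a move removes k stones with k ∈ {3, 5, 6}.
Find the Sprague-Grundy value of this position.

Heap A is a plain Nim heap of size 6, so its Grundy value is 6.
Heap B is a plain Nim heap of size 14, so its Grundy value is 14.
Build the Grundy sequence for heap C with g(k) = mex{g(k−s) : s ∈ {3, 5, 6}, s ≤ k}:
k:     0  1  2  3  4  5  6  7  8
g(k):  0  0  0  1  1  1  2  2  2
So g(8) = 2.
The value of a disjunctive sum is the nim-sum of the parts.
Combined value = 6 XOR 14 XOR 2 = 10.

10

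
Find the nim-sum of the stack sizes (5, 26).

31

Compute the nim-sum pairwise:
5 ⊕ 26 = 31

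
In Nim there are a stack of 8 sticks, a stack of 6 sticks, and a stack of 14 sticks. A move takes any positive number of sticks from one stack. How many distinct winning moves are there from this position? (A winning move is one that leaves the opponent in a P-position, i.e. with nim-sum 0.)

0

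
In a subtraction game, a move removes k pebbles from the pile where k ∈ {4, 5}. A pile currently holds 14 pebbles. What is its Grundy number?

Grundy values for subtraction set {4, 5}:
k:     0  1  2  3  4  5  6  7  8  9 10 11 12 13 14
g(k):  0  0  0  0  1  1  1  1  2  0  0  0  0  1  1
So g(14) = 1.

1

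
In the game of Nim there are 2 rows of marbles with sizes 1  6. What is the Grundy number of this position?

Compute the nim-sum pairwise:
1 ^ 6 = 7

7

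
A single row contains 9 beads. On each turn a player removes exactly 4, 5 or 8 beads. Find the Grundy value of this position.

2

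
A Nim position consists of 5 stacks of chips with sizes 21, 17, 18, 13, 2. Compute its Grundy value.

Nim-sum: 21 XOR 17 XOR 18 XOR 13 XOR 2 = 25.

25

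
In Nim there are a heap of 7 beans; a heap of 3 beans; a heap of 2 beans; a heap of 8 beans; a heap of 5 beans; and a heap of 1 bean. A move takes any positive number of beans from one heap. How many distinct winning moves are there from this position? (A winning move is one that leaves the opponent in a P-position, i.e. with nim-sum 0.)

1

In binary:
  0111  (7)
  0011  (3)
  0010  (2)
  1000  (8)
  0101  (5)
  0001  (1)
  ----
  1010  (10)
The overall nim-sum is X = 10. A heap of size p has a winning move iff p XOR X < p (reduce it to p XOR X).
  7: 7 XOR 10 = 13 ≥ 7 — no move.
  3: 3 XOR 10 = 9 ≥ 3 — no move.
  2: 2 XOR 10 = 8 ≥ 2 — no move.
  8: 8 XOR 10 = 2 < 8 — winning move (to 2).
  5: 5 XOR 10 = 15 ≥ 5 — no move.
  1: 1 XOR 10 = 11 ≥ 1 — no move.
That gives 1 winning move.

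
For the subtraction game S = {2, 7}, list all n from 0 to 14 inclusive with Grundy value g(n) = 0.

Grundy values for subtraction set {2, 7}:
g(0) = mex{} = 0
g(1) = mex{} = 0
g(2) = mex{0} = 1
g(3) = mex{0} = 1
g(4) = mex{1} = 0
g(5) = mex{1} = 0
g(6) = mex{0} = 1
g(7) = mex{0} = 1
g(8) = mex{0,1} = 2
g(9) = mex{1} = 0
g(10) = mex{1,2} = 0
g(11) = mex{0} = 1
g(12) = mex{0} = 1
g(13) = mex{1} = 0
g(14) = mex{1} = 0
The P-positions (g = 0) in 0..14 are 0, 1, 4, 5, 9, 10, 13, 14.

0, 1, 4, 5, 9, 10, 13, 14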